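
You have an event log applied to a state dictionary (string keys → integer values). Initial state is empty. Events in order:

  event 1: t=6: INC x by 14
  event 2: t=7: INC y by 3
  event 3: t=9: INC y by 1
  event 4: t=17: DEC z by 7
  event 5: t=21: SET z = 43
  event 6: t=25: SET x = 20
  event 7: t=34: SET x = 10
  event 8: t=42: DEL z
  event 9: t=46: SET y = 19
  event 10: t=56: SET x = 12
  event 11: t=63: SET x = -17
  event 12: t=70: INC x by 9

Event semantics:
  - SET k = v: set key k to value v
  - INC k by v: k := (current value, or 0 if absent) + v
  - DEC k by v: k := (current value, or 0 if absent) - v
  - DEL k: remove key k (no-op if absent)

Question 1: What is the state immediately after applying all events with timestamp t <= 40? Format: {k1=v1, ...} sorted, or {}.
Answer: {x=10, y=4, z=43}

Derivation:
Apply events with t <= 40 (7 events):
  after event 1 (t=6: INC x by 14): {x=14}
  after event 2 (t=7: INC y by 3): {x=14, y=3}
  after event 3 (t=9: INC y by 1): {x=14, y=4}
  after event 4 (t=17: DEC z by 7): {x=14, y=4, z=-7}
  after event 5 (t=21: SET z = 43): {x=14, y=4, z=43}
  after event 6 (t=25: SET x = 20): {x=20, y=4, z=43}
  after event 7 (t=34: SET x = 10): {x=10, y=4, z=43}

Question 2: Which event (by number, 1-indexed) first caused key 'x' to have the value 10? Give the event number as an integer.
Looking for first event where x becomes 10:
  event 1: x = 14
  event 2: x = 14
  event 3: x = 14
  event 4: x = 14
  event 5: x = 14
  event 6: x = 20
  event 7: x 20 -> 10  <-- first match

Answer: 7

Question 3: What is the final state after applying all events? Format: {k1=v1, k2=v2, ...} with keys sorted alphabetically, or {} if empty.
  after event 1 (t=6: INC x by 14): {x=14}
  after event 2 (t=7: INC y by 3): {x=14, y=3}
  after event 3 (t=9: INC y by 1): {x=14, y=4}
  after event 4 (t=17: DEC z by 7): {x=14, y=4, z=-7}
  after event 5 (t=21: SET z = 43): {x=14, y=4, z=43}
  after event 6 (t=25: SET x = 20): {x=20, y=4, z=43}
  after event 7 (t=34: SET x = 10): {x=10, y=4, z=43}
  after event 8 (t=42: DEL z): {x=10, y=4}
  after event 9 (t=46: SET y = 19): {x=10, y=19}
  after event 10 (t=56: SET x = 12): {x=12, y=19}
  after event 11 (t=63: SET x = -17): {x=-17, y=19}
  after event 12 (t=70: INC x by 9): {x=-8, y=19}

Answer: {x=-8, y=19}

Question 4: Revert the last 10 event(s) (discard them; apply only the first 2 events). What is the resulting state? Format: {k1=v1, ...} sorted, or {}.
Keep first 2 events (discard last 10):
  after event 1 (t=6: INC x by 14): {x=14}
  after event 2 (t=7: INC y by 3): {x=14, y=3}

Answer: {x=14, y=3}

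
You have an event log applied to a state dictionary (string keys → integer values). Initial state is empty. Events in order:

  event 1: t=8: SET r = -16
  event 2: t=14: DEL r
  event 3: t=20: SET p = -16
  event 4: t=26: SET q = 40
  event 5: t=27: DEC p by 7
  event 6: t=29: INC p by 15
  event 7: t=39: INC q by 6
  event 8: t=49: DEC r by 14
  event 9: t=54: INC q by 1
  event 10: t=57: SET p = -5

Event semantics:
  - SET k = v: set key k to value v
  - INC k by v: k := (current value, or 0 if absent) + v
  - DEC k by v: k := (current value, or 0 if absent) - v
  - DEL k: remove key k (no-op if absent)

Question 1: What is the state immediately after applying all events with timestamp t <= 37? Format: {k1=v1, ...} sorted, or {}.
Apply events with t <= 37 (6 events):
  after event 1 (t=8: SET r = -16): {r=-16}
  after event 2 (t=14: DEL r): {}
  after event 3 (t=20: SET p = -16): {p=-16}
  after event 4 (t=26: SET q = 40): {p=-16, q=40}
  after event 5 (t=27: DEC p by 7): {p=-23, q=40}
  after event 6 (t=29: INC p by 15): {p=-8, q=40}

Answer: {p=-8, q=40}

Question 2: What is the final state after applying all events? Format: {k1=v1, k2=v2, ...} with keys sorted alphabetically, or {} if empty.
Answer: {p=-5, q=47, r=-14}

Derivation:
  after event 1 (t=8: SET r = -16): {r=-16}
  after event 2 (t=14: DEL r): {}
  after event 3 (t=20: SET p = -16): {p=-16}
  after event 4 (t=26: SET q = 40): {p=-16, q=40}
  after event 5 (t=27: DEC p by 7): {p=-23, q=40}
  after event 6 (t=29: INC p by 15): {p=-8, q=40}
  after event 7 (t=39: INC q by 6): {p=-8, q=46}
  after event 8 (t=49: DEC r by 14): {p=-8, q=46, r=-14}
  after event 9 (t=54: INC q by 1): {p=-8, q=47, r=-14}
  after event 10 (t=57: SET p = -5): {p=-5, q=47, r=-14}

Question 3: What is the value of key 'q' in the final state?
Track key 'q' through all 10 events:
  event 1 (t=8: SET r = -16): q unchanged
  event 2 (t=14: DEL r): q unchanged
  event 3 (t=20: SET p = -16): q unchanged
  event 4 (t=26: SET q = 40): q (absent) -> 40
  event 5 (t=27: DEC p by 7): q unchanged
  event 6 (t=29: INC p by 15): q unchanged
  event 7 (t=39: INC q by 6): q 40 -> 46
  event 8 (t=49: DEC r by 14): q unchanged
  event 9 (t=54: INC q by 1): q 46 -> 47
  event 10 (t=57: SET p = -5): q unchanged
Final: q = 47

Answer: 47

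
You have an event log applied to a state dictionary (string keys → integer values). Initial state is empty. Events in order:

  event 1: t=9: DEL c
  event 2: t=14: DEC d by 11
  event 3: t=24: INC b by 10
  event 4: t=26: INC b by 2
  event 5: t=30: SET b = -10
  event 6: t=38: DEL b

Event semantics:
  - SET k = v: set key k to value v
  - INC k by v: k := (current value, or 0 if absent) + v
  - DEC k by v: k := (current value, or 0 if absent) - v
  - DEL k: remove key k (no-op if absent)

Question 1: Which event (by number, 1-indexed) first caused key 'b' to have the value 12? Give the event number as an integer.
Looking for first event where b becomes 12:
  event 3: b = 10
  event 4: b 10 -> 12  <-- first match

Answer: 4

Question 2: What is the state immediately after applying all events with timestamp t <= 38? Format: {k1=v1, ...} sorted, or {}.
Apply events with t <= 38 (6 events):
  after event 1 (t=9: DEL c): {}
  after event 2 (t=14: DEC d by 11): {d=-11}
  after event 3 (t=24: INC b by 10): {b=10, d=-11}
  after event 4 (t=26: INC b by 2): {b=12, d=-11}
  after event 5 (t=30: SET b = -10): {b=-10, d=-11}
  after event 6 (t=38: DEL b): {d=-11}

Answer: {d=-11}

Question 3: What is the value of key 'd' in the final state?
Answer: -11

Derivation:
Track key 'd' through all 6 events:
  event 1 (t=9: DEL c): d unchanged
  event 2 (t=14: DEC d by 11): d (absent) -> -11
  event 3 (t=24: INC b by 10): d unchanged
  event 4 (t=26: INC b by 2): d unchanged
  event 5 (t=30: SET b = -10): d unchanged
  event 6 (t=38: DEL b): d unchanged
Final: d = -11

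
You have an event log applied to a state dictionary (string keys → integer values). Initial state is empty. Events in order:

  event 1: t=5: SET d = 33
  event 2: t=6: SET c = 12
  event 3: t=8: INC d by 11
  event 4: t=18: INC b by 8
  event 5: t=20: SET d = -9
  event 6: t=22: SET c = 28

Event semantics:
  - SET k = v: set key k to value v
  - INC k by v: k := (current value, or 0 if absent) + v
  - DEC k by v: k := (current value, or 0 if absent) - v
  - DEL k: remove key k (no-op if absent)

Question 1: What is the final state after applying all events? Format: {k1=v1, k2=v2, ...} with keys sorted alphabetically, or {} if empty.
  after event 1 (t=5: SET d = 33): {d=33}
  after event 2 (t=6: SET c = 12): {c=12, d=33}
  after event 3 (t=8: INC d by 11): {c=12, d=44}
  after event 4 (t=18: INC b by 8): {b=8, c=12, d=44}
  after event 5 (t=20: SET d = -9): {b=8, c=12, d=-9}
  after event 6 (t=22: SET c = 28): {b=8, c=28, d=-9}

Answer: {b=8, c=28, d=-9}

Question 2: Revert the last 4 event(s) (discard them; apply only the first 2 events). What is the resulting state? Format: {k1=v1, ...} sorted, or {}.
Keep first 2 events (discard last 4):
  after event 1 (t=5: SET d = 33): {d=33}
  after event 2 (t=6: SET c = 12): {c=12, d=33}

Answer: {c=12, d=33}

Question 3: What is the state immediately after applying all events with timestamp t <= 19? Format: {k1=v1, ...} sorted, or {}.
Apply events with t <= 19 (4 events):
  after event 1 (t=5: SET d = 33): {d=33}
  after event 2 (t=6: SET c = 12): {c=12, d=33}
  after event 3 (t=8: INC d by 11): {c=12, d=44}
  after event 4 (t=18: INC b by 8): {b=8, c=12, d=44}

Answer: {b=8, c=12, d=44}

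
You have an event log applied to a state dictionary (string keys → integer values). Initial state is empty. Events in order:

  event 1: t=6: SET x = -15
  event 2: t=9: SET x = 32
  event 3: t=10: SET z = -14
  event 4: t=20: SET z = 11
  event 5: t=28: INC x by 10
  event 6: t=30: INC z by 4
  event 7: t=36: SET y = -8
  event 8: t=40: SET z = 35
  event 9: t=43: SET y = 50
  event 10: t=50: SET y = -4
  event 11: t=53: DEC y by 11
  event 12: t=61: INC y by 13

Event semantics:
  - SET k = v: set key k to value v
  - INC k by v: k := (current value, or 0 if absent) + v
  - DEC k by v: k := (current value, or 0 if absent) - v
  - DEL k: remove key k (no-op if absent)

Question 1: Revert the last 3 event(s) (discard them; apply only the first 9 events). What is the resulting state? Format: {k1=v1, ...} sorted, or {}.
Answer: {x=42, y=50, z=35}

Derivation:
Keep first 9 events (discard last 3):
  after event 1 (t=6: SET x = -15): {x=-15}
  after event 2 (t=9: SET x = 32): {x=32}
  after event 3 (t=10: SET z = -14): {x=32, z=-14}
  after event 4 (t=20: SET z = 11): {x=32, z=11}
  after event 5 (t=28: INC x by 10): {x=42, z=11}
  after event 6 (t=30: INC z by 4): {x=42, z=15}
  after event 7 (t=36: SET y = -8): {x=42, y=-8, z=15}
  after event 8 (t=40: SET z = 35): {x=42, y=-8, z=35}
  after event 9 (t=43: SET y = 50): {x=42, y=50, z=35}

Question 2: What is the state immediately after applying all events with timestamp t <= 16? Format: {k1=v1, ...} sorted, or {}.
Answer: {x=32, z=-14}

Derivation:
Apply events with t <= 16 (3 events):
  after event 1 (t=6: SET x = -15): {x=-15}
  after event 2 (t=9: SET x = 32): {x=32}
  after event 3 (t=10: SET z = -14): {x=32, z=-14}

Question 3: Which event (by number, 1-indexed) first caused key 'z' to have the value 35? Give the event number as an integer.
Looking for first event where z becomes 35:
  event 3: z = -14
  event 4: z = 11
  event 5: z = 11
  event 6: z = 15
  event 7: z = 15
  event 8: z 15 -> 35  <-- first match

Answer: 8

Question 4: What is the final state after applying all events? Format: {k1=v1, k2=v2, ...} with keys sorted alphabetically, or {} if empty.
Answer: {x=42, y=-2, z=35}

Derivation:
  after event 1 (t=6: SET x = -15): {x=-15}
  after event 2 (t=9: SET x = 32): {x=32}
  after event 3 (t=10: SET z = -14): {x=32, z=-14}
  after event 4 (t=20: SET z = 11): {x=32, z=11}
  after event 5 (t=28: INC x by 10): {x=42, z=11}
  after event 6 (t=30: INC z by 4): {x=42, z=15}
  after event 7 (t=36: SET y = -8): {x=42, y=-8, z=15}
  after event 8 (t=40: SET z = 35): {x=42, y=-8, z=35}
  after event 9 (t=43: SET y = 50): {x=42, y=50, z=35}
  after event 10 (t=50: SET y = -4): {x=42, y=-4, z=35}
  after event 11 (t=53: DEC y by 11): {x=42, y=-15, z=35}
  after event 12 (t=61: INC y by 13): {x=42, y=-2, z=35}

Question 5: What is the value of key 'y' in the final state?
Answer: -2

Derivation:
Track key 'y' through all 12 events:
  event 1 (t=6: SET x = -15): y unchanged
  event 2 (t=9: SET x = 32): y unchanged
  event 3 (t=10: SET z = -14): y unchanged
  event 4 (t=20: SET z = 11): y unchanged
  event 5 (t=28: INC x by 10): y unchanged
  event 6 (t=30: INC z by 4): y unchanged
  event 7 (t=36: SET y = -8): y (absent) -> -8
  event 8 (t=40: SET z = 35): y unchanged
  event 9 (t=43: SET y = 50): y -8 -> 50
  event 10 (t=50: SET y = -4): y 50 -> -4
  event 11 (t=53: DEC y by 11): y -4 -> -15
  event 12 (t=61: INC y by 13): y -15 -> -2
Final: y = -2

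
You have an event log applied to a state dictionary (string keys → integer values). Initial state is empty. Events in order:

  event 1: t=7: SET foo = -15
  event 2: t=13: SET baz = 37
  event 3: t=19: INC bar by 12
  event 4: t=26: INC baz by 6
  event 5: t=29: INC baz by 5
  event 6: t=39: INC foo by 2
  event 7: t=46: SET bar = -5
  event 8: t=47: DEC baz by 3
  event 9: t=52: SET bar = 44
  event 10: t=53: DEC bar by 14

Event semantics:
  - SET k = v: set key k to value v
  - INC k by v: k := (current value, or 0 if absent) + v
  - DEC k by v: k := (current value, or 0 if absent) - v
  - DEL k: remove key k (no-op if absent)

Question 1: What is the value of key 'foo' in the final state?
Track key 'foo' through all 10 events:
  event 1 (t=7: SET foo = -15): foo (absent) -> -15
  event 2 (t=13: SET baz = 37): foo unchanged
  event 3 (t=19: INC bar by 12): foo unchanged
  event 4 (t=26: INC baz by 6): foo unchanged
  event 5 (t=29: INC baz by 5): foo unchanged
  event 6 (t=39: INC foo by 2): foo -15 -> -13
  event 7 (t=46: SET bar = -5): foo unchanged
  event 8 (t=47: DEC baz by 3): foo unchanged
  event 9 (t=52: SET bar = 44): foo unchanged
  event 10 (t=53: DEC bar by 14): foo unchanged
Final: foo = -13

Answer: -13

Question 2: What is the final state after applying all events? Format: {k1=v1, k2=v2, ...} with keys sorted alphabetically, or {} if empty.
Answer: {bar=30, baz=45, foo=-13}

Derivation:
  after event 1 (t=7: SET foo = -15): {foo=-15}
  after event 2 (t=13: SET baz = 37): {baz=37, foo=-15}
  after event 3 (t=19: INC bar by 12): {bar=12, baz=37, foo=-15}
  after event 4 (t=26: INC baz by 6): {bar=12, baz=43, foo=-15}
  after event 5 (t=29: INC baz by 5): {bar=12, baz=48, foo=-15}
  after event 6 (t=39: INC foo by 2): {bar=12, baz=48, foo=-13}
  after event 7 (t=46: SET bar = -5): {bar=-5, baz=48, foo=-13}
  after event 8 (t=47: DEC baz by 3): {bar=-5, baz=45, foo=-13}
  after event 9 (t=52: SET bar = 44): {bar=44, baz=45, foo=-13}
  after event 10 (t=53: DEC bar by 14): {bar=30, baz=45, foo=-13}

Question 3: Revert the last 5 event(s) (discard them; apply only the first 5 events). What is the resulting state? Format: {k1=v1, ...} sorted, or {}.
Keep first 5 events (discard last 5):
  after event 1 (t=7: SET foo = -15): {foo=-15}
  after event 2 (t=13: SET baz = 37): {baz=37, foo=-15}
  after event 3 (t=19: INC bar by 12): {bar=12, baz=37, foo=-15}
  after event 4 (t=26: INC baz by 6): {bar=12, baz=43, foo=-15}
  after event 5 (t=29: INC baz by 5): {bar=12, baz=48, foo=-15}

Answer: {bar=12, baz=48, foo=-15}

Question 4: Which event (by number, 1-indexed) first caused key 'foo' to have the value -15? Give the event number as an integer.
Answer: 1

Derivation:
Looking for first event where foo becomes -15:
  event 1: foo (absent) -> -15  <-- first match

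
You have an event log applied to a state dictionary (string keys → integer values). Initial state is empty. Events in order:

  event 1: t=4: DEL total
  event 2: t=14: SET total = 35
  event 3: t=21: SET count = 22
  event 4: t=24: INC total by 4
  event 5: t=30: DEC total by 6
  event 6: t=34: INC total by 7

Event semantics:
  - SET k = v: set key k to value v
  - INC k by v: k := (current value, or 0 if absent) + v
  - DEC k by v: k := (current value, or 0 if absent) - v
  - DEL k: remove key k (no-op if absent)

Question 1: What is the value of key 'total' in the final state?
Track key 'total' through all 6 events:
  event 1 (t=4: DEL total): total (absent) -> (absent)
  event 2 (t=14: SET total = 35): total (absent) -> 35
  event 3 (t=21: SET count = 22): total unchanged
  event 4 (t=24: INC total by 4): total 35 -> 39
  event 5 (t=30: DEC total by 6): total 39 -> 33
  event 6 (t=34: INC total by 7): total 33 -> 40
Final: total = 40

Answer: 40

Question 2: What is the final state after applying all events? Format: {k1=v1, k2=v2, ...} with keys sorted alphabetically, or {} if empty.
  after event 1 (t=4: DEL total): {}
  after event 2 (t=14: SET total = 35): {total=35}
  after event 3 (t=21: SET count = 22): {count=22, total=35}
  after event 4 (t=24: INC total by 4): {count=22, total=39}
  after event 5 (t=30: DEC total by 6): {count=22, total=33}
  after event 6 (t=34: INC total by 7): {count=22, total=40}

Answer: {count=22, total=40}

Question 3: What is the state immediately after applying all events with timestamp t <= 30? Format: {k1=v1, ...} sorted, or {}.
Answer: {count=22, total=33}

Derivation:
Apply events with t <= 30 (5 events):
  after event 1 (t=4: DEL total): {}
  after event 2 (t=14: SET total = 35): {total=35}
  after event 3 (t=21: SET count = 22): {count=22, total=35}
  after event 4 (t=24: INC total by 4): {count=22, total=39}
  after event 5 (t=30: DEC total by 6): {count=22, total=33}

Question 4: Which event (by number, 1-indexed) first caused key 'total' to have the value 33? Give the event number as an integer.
Looking for first event where total becomes 33:
  event 2: total = 35
  event 3: total = 35
  event 4: total = 39
  event 5: total 39 -> 33  <-- first match

Answer: 5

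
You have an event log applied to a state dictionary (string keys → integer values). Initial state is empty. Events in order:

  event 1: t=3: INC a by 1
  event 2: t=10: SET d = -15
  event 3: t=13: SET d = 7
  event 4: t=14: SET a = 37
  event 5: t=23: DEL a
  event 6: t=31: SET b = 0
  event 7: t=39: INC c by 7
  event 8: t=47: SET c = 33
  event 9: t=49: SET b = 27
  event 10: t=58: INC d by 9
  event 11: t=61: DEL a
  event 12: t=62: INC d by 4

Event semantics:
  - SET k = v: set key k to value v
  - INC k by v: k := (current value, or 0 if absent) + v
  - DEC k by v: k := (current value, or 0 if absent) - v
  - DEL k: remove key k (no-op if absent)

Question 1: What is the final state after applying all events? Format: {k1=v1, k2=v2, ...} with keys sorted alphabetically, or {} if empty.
Answer: {b=27, c=33, d=20}

Derivation:
  after event 1 (t=3: INC a by 1): {a=1}
  after event 2 (t=10: SET d = -15): {a=1, d=-15}
  after event 3 (t=13: SET d = 7): {a=1, d=7}
  after event 4 (t=14: SET a = 37): {a=37, d=7}
  after event 5 (t=23: DEL a): {d=7}
  after event 6 (t=31: SET b = 0): {b=0, d=7}
  after event 7 (t=39: INC c by 7): {b=0, c=7, d=7}
  after event 8 (t=47: SET c = 33): {b=0, c=33, d=7}
  after event 9 (t=49: SET b = 27): {b=27, c=33, d=7}
  after event 10 (t=58: INC d by 9): {b=27, c=33, d=16}
  after event 11 (t=61: DEL a): {b=27, c=33, d=16}
  after event 12 (t=62: INC d by 4): {b=27, c=33, d=20}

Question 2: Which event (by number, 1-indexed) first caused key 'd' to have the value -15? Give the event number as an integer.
Answer: 2

Derivation:
Looking for first event where d becomes -15:
  event 2: d (absent) -> -15  <-- first match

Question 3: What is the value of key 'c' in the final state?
Track key 'c' through all 12 events:
  event 1 (t=3: INC a by 1): c unchanged
  event 2 (t=10: SET d = -15): c unchanged
  event 3 (t=13: SET d = 7): c unchanged
  event 4 (t=14: SET a = 37): c unchanged
  event 5 (t=23: DEL a): c unchanged
  event 6 (t=31: SET b = 0): c unchanged
  event 7 (t=39: INC c by 7): c (absent) -> 7
  event 8 (t=47: SET c = 33): c 7 -> 33
  event 9 (t=49: SET b = 27): c unchanged
  event 10 (t=58: INC d by 9): c unchanged
  event 11 (t=61: DEL a): c unchanged
  event 12 (t=62: INC d by 4): c unchanged
Final: c = 33

Answer: 33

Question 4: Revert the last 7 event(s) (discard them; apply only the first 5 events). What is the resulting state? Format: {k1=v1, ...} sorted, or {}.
Keep first 5 events (discard last 7):
  after event 1 (t=3: INC a by 1): {a=1}
  after event 2 (t=10: SET d = -15): {a=1, d=-15}
  after event 3 (t=13: SET d = 7): {a=1, d=7}
  after event 4 (t=14: SET a = 37): {a=37, d=7}
  after event 5 (t=23: DEL a): {d=7}

Answer: {d=7}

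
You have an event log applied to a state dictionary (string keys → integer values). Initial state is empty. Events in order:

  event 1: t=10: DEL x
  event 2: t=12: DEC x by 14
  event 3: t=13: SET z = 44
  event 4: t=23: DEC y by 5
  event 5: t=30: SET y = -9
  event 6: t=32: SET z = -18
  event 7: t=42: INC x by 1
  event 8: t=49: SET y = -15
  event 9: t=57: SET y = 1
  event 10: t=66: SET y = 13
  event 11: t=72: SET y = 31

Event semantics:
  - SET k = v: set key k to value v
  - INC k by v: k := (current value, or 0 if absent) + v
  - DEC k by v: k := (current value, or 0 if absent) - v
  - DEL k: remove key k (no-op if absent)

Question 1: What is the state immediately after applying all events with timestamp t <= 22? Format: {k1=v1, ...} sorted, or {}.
Answer: {x=-14, z=44}

Derivation:
Apply events with t <= 22 (3 events):
  after event 1 (t=10: DEL x): {}
  after event 2 (t=12: DEC x by 14): {x=-14}
  after event 3 (t=13: SET z = 44): {x=-14, z=44}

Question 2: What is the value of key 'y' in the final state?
Track key 'y' through all 11 events:
  event 1 (t=10: DEL x): y unchanged
  event 2 (t=12: DEC x by 14): y unchanged
  event 3 (t=13: SET z = 44): y unchanged
  event 4 (t=23: DEC y by 5): y (absent) -> -5
  event 5 (t=30: SET y = -9): y -5 -> -9
  event 6 (t=32: SET z = -18): y unchanged
  event 7 (t=42: INC x by 1): y unchanged
  event 8 (t=49: SET y = -15): y -9 -> -15
  event 9 (t=57: SET y = 1): y -15 -> 1
  event 10 (t=66: SET y = 13): y 1 -> 13
  event 11 (t=72: SET y = 31): y 13 -> 31
Final: y = 31

Answer: 31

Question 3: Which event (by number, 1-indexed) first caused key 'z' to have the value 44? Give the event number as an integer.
Looking for first event where z becomes 44:
  event 3: z (absent) -> 44  <-- first match

Answer: 3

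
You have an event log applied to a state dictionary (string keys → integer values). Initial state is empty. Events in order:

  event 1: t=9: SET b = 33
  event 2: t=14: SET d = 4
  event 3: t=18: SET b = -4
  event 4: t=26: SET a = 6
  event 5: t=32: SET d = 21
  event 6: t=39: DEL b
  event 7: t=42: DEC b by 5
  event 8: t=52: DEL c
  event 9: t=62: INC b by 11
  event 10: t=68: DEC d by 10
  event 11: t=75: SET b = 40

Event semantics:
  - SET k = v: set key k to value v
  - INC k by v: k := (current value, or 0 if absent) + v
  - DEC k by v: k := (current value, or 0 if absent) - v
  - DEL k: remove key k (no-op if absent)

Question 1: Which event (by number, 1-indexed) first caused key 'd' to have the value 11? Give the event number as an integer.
Looking for first event where d becomes 11:
  event 2: d = 4
  event 3: d = 4
  event 4: d = 4
  event 5: d = 21
  event 6: d = 21
  event 7: d = 21
  event 8: d = 21
  event 9: d = 21
  event 10: d 21 -> 11  <-- first match

Answer: 10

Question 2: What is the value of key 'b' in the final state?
Track key 'b' through all 11 events:
  event 1 (t=9: SET b = 33): b (absent) -> 33
  event 2 (t=14: SET d = 4): b unchanged
  event 3 (t=18: SET b = -4): b 33 -> -4
  event 4 (t=26: SET a = 6): b unchanged
  event 5 (t=32: SET d = 21): b unchanged
  event 6 (t=39: DEL b): b -4 -> (absent)
  event 7 (t=42: DEC b by 5): b (absent) -> -5
  event 8 (t=52: DEL c): b unchanged
  event 9 (t=62: INC b by 11): b -5 -> 6
  event 10 (t=68: DEC d by 10): b unchanged
  event 11 (t=75: SET b = 40): b 6 -> 40
Final: b = 40

Answer: 40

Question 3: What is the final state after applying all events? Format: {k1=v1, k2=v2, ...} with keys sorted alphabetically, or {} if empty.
Answer: {a=6, b=40, d=11}

Derivation:
  after event 1 (t=9: SET b = 33): {b=33}
  after event 2 (t=14: SET d = 4): {b=33, d=4}
  after event 3 (t=18: SET b = -4): {b=-4, d=4}
  after event 4 (t=26: SET a = 6): {a=6, b=-4, d=4}
  after event 5 (t=32: SET d = 21): {a=6, b=-4, d=21}
  after event 6 (t=39: DEL b): {a=6, d=21}
  after event 7 (t=42: DEC b by 5): {a=6, b=-5, d=21}
  after event 8 (t=52: DEL c): {a=6, b=-5, d=21}
  after event 9 (t=62: INC b by 11): {a=6, b=6, d=21}
  after event 10 (t=68: DEC d by 10): {a=6, b=6, d=11}
  after event 11 (t=75: SET b = 40): {a=6, b=40, d=11}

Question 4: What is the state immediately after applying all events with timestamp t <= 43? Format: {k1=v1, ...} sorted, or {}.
Apply events with t <= 43 (7 events):
  after event 1 (t=9: SET b = 33): {b=33}
  after event 2 (t=14: SET d = 4): {b=33, d=4}
  after event 3 (t=18: SET b = -4): {b=-4, d=4}
  after event 4 (t=26: SET a = 6): {a=6, b=-4, d=4}
  after event 5 (t=32: SET d = 21): {a=6, b=-4, d=21}
  after event 6 (t=39: DEL b): {a=6, d=21}
  after event 7 (t=42: DEC b by 5): {a=6, b=-5, d=21}

Answer: {a=6, b=-5, d=21}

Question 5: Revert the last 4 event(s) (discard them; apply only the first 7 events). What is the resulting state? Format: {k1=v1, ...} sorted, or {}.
Keep first 7 events (discard last 4):
  after event 1 (t=9: SET b = 33): {b=33}
  after event 2 (t=14: SET d = 4): {b=33, d=4}
  after event 3 (t=18: SET b = -4): {b=-4, d=4}
  after event 4 (t=26: SET a = 6): {a=6, b=-4, d=4}
  after event 5 (t=32: SET d = 21): {a=6, b=-4, d=21}
  after event 6 (t=39: DEL b): {a=6, d=21}
  after event 7 (t=42: DEC b by 5): {a=6, b=-5, d=21}

Answer: {a=6, b=-5, d=21}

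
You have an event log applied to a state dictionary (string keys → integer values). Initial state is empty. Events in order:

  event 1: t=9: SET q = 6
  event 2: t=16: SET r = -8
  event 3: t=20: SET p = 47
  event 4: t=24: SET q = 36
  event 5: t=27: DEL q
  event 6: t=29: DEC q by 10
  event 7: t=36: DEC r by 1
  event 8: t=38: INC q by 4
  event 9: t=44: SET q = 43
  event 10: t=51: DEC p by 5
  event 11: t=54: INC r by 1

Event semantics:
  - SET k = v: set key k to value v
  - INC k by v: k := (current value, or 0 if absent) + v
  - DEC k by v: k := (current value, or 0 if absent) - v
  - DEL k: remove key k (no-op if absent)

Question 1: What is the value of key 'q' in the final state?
Answer: 43

Derivation:
Track key 'q' through all 11 events:
  event 1 (t=9: SET q = 6): q (absent) -> 6
  event 2 (t=16: SET r = -8): q unchanged
  event 3 (t=20: SET p = 47): q unchanged
  event 4 (t=24: SET q = 36): q 6 -> 36
  event 5 (t=27: DEL q): q 36 -> (absent)
  event 6 (t=29: DEC q by 10): q (absent) -> -10
  event 7 (t=36: DEC r by 1): q unchanged
  event 8 (t=38: INC q by 4): q -10 -> -6
  event 9 (t=44: SET q = 43): q -6 -> 43
  event 10 (t=51: DEC p by 5): q unchanged
  event 11 (t=54: INC r by 1): q unchanged
Final: q = 43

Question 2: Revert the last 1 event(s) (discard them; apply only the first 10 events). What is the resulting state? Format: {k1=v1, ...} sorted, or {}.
Answer: {p=42, q=43, r=-9}

Derivation:
Keep first 10 events (discard last 1):
  after event 1 (t=9: SET q = 6): {q=6}
  after event 2 (t=16: SET r = -8): {q=6, r=-8}
  after event 3 (t=20: SET p = 47): {p=47, q=6, r=-8}
  after event 4 (t=24: SET q = 36): {p=47, q=36, r=-8}
  after event 5 (t=27: DEL q): {p=47, r=-8}
  after event 6 (t=29: DEC q by 10): {p=47, q=-10, r=-8}
  after event 7 (t=36: DEC r by 1): {p=47, q=-10, r=-9}
  after event 8 (t=38: INC q by 4): {p=47, q=-6, r=-9}
  after event 9 (t=44: SET q = 43): {p=47, q=43, r=-9}
  after event 10 (t=51: DEC p by 5): {p=42, q=43, r=-9}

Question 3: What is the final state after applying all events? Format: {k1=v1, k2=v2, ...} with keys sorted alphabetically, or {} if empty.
Answer: {p=42, q=43, r=-8}

Derivation:
  after event 1 (t=9: SET q = 6): {q=6}
  after event 2 (t=16: SET r = -8): {q=6, r=-8}
  after event 3 (t=20: SET p = 47): {p=47, q=6, r=-8}
  after event 4 (t=24: SET q = 36): {p=47, q=36, r=-8}
  after event 5 (t=27: DEL q): {p=47, r=-8}
  after event 6 (t=29: DEC q by 10): {p=47, q=-10, r=-8}
  after event 7 (t=36: DEC r by 1): {p=47, q=-10, r=-9}
  after event 8 (t=38: INC q by 4): {p=47, q=-6, r=-9}
  after event 9 (t=44: SET q = 43): {p=47, q=43, r=-9}
  after event 10 (t=51: DEC p by 5): {p=42, q=43, r=-9}
  after event 11 (t=54: INC r by 1): {p=42, q=43, r=-8}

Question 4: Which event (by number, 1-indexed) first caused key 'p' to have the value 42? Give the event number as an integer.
Answer: 10

Derivation:
Looking for first event where p becomes 42:
  event 3: p = 47
  event 4: p = 47
  event 5: p = 47
  event 6: p = 47
  event 7: p = 47
  event 8: p = 47
  event 9: p = 47
  event 10: p 47 -> 42  <-- first match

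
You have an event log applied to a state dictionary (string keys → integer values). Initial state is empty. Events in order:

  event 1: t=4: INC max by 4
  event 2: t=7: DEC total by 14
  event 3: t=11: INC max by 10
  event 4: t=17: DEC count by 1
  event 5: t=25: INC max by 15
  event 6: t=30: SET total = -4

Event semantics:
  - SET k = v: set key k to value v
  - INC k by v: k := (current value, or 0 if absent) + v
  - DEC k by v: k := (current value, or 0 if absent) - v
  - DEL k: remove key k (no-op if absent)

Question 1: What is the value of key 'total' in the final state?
Answer: -4

Derivation:
Track key 'total' through all 6 events:
  event 1 (t=4: INC max by 4): total unchanged
  event 2 (t=7: DEC total by 14): total (absent) -> -14
  event 3 (t=11: INC max by 10): total unchanged
  event 4 (t=17: DEC count by 1): total unchanged
  event 5 (t=25: INC max by 15): total unchanged
  event 6 (t=30: SET total = -4): total -14 -> -4
Final: total = -4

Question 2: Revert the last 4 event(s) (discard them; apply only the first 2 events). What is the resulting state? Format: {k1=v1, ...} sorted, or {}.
Keep first 2 events (discard last 4):
  after event 1 (t=4: INC max by 4): {max=4}
  after event 2 (t=7: DEC total by 14): {max=4, total=-14}

Answer: {max=4, total=-14}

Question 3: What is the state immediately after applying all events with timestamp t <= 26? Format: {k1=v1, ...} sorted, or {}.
Apply events with t <= 26 (5 events):
  after event 1 (t=4: INC max by 4): {max=4}
  after event 2 (t=7: DEC total by 14): {max=4, total=-14}
  after event 3 (t=11: INC max by 10): {max=14, total=-14}
  after event 4 (t=17: DEC count by 1): {count=-1, max=14, total=-14}
  after event 5 (t=25: INC max by 15): {count=-1, max=29, total=-14}

Answer: {count=-1, max=29, total=-14}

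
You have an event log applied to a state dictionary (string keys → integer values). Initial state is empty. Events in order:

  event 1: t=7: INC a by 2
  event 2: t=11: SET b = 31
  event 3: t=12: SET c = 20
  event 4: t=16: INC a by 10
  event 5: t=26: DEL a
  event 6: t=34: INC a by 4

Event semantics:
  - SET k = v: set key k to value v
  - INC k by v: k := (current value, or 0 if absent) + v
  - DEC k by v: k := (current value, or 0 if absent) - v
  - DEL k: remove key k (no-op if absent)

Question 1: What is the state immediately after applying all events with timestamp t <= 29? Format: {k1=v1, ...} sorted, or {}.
Apply events with t <= 29 (5 events):
  after event 1 (t=7: INC a by 2): {a=2}
  after event 2 (t=11: SET b = 31): {a=2, b=31}
  after event 3 (t=12: SET c = 20): {a=2, b=31, c=20}
  after event 4 (t=16: INC a by 10): {a=12, b=31, c=20}
  after event 5 (t=26: DEL a): {b=31, c=20}

Answer: {b=31, c=20}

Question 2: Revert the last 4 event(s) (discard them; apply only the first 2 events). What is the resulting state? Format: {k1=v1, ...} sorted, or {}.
Keep first 2 events (discard last 4):
  after event 1 (t=7: INC a by 2): {a=2}
  after event 2 (t=11: SET b = 31): {a=2, b=31}

Answer: {a=2, b=31}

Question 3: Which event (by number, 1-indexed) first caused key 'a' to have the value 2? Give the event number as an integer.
Answer: 1

Derivation:
Looking for first event where a becomes 2:
  event 1: a (absent) -> 2  <-- first match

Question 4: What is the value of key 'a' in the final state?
Track key 'a' through all 6 events:
  event 1 (t=7: INC a by 2): a (absent) -> 2
  event 2 (t=11: SET b = 31): a unchanged
  event 3 (t=12: SET c = 20): a unchanged
  event 4 (t=16: INC a by 10): a 2 -> 12
  event 5 (t=26: DEL a): a 12 -> (absent)
  event 6 (t=34: INC a by 4): a (absent) -> 4
Final: a = 4

Answer: 4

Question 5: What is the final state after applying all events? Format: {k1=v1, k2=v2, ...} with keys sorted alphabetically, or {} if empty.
  after event 1 (t=7: INC a by 2): {a=2}
  after event 2 (t=11: SET b = 31): {a=2, b=31}
  after event 3 (t=12: SET c = 20): {a=2, b=31, c=20}
  after event 4 (t=16: INC a by 10): {a=12, b=31, c=20}
  after event 5 (t=26: DEL a): {b=31, c=20}
  after event 6 (t=34: INC a by 4): {a=4, b=31, c=20}

Answer: {a=4, b=31, c=20}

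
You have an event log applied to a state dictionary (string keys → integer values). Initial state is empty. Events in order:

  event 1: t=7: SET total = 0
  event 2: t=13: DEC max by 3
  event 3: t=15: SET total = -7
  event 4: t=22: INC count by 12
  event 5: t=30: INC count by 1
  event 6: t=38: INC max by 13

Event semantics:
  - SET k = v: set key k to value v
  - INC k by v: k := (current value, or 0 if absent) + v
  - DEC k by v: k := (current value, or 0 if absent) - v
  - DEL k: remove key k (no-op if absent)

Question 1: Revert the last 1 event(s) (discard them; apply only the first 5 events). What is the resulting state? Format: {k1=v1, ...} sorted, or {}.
Keep first 5 events (discard last 1):
  after event 1 (t=7: SET total = 0): {total=0}
  after event 2 (t=13: DEC max by 3): {max=-3, total=0}
  after event 3 (t=15: SET total = -7): {max=-3, total=-7}
  after event 4 (t=22: INC count by 12): {count=12, max=-3, total=-7}
  after event 5 (t=30: INC count by 1): {count=13, max=-3, total=-7}

Answer: {count=13, max=-3, total=-7}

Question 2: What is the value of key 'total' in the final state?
Answer: -7

Derivation:
Track key 'total' through all 6 events:
  event 1 (t=7: SET total = 0): total (absent) -> 0
  event 2 (t=13: DEC max by 3): total unchanged
  event 3 (t=15: SET total = -7): total 0 -> -7
  event 4 (t=22: INC count by 12): total unchanged
  event 5 (t=30: INC count by 1): total unchanged
  event 6 (t=38: INC max by 13): total unchanged
Final: total = -7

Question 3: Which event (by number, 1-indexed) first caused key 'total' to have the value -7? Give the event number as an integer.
Answer: 3

Derivation:
Looking for first event where total becomes -7:
  event 1: total = 0
  event 2: total = 0
  event 3: total 0 -> -7  <-- first match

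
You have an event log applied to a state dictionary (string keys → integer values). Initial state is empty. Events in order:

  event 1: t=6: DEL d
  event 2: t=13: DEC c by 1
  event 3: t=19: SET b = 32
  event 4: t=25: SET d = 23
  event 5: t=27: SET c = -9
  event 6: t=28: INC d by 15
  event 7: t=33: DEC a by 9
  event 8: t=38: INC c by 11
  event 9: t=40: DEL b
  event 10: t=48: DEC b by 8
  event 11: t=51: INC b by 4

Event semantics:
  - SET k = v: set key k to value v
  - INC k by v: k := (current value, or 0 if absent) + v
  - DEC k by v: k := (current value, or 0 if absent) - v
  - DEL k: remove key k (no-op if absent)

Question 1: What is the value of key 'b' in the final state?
Track key 'b' through all 11 events:
  event 1 (t=6: DEL d): b unchanged
  event 2 (t=13: DEC c by 1): b unchanged
  event 3 (t=19: SET b = 32): b (absent) -> 32
  event 4 (t=25: SET d = 23): b unchanged
  event 5 (t=27: SET c = -9): b unchanged
  event 6 (t=28: INC d by 15): b unchanged
  event 7 (t=33: DEC a by 9): b unchanged
  event 8 (t=38: INC c by 11): b unchanged
  event 9 (t=40: DEL b): b 32 -> (absent)
  event 10 (t=48: DEC b by 8): b (absent) -> -8
  event 11 (t=51: INC b by 4): b -8 -> -4
Final: b = -4

Answer: -4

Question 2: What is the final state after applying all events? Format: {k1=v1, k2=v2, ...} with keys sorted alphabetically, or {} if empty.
  after event 1 (t=6: DEL d): {}
  after event 2 (t=13: DEC c by 1): {c=-1}
  after event 3 (t=19: SET b = 32): {b=32, c=-1}
  after event 4 (t=25: SET d = 23): {b=32, c=-1, d=23}
  after event 5 (t=27: SET c = -9): {b=32, c=-9, d=23}
  after event 6 (t=28: INC d by 15): {b=32, c=-9, d=38}
  after event 7 (t=33: DEC a by 9): {a=-9, b=32, c=-9, d=38}
  after event 8 (t=38: INC c by 11): {a=-9, b=32, c=2, d=38}
  after event 9 (t=40: DEL b): {a=-9, c=2, d=38}
  after event 10 (t=48: DEC b by 8): {a=-9, b=-8, c=2, d=38}
  after event 11 (t=51: INC b by 4): {a=-9, b=-4, c=2, d=38}

Answer: {a=-9, b=-4, c=2, d=38}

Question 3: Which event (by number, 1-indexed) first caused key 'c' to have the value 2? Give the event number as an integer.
Looking for first event where c becomes 2:
  event 2: c = -1
  event 3: c = -1
  event 4: c = -1
  event 5: c = -9
  event 6: c = -9
  event 7: c = -9
  event 8: c -9 -> 2  <-- first match

Answer: 8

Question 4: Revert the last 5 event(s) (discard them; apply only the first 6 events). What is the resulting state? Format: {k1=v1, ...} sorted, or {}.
Answer: {b=32, c=-9, d=38}

Derivation:
Keep first 6 events (discard last 5):
  after event 1 (t=6: DEL d): {}
  after event 2 (t=13: DEC c by 1): {c=-1}
  after event 3 (t=19: SET b = 32): {b=32, c=-1}
  after event 4 (t=25: SET d = 23): {b=32, c=-1, d=23}
  after event 5 (t=27: SET c = -9): {b=32, c=-9, d=23}
  after event 6 (t=28: INC d by 15): {b=32, c=-9, d=38}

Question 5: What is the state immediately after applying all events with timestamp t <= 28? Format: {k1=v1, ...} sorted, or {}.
Apply events with t <= 28 (6 events):
  after event 1 (t=6: DEL d): {}
  after event 2 (t=13: DEC c by 1): {c=-1}
  after event 3 (t=19: SET b = 32): {b=32, c=-1}
  after event 4 (t=25: SET d = 23): {b=32, c=-1, d=23}
  after event 5 (t=27: SET c = -9): {b=32, c=-9, d=23}
  after event 6 (t=28: INC d by 15): {b=32, c=-9, d=38}

Answer: {b=32, c=-9, d=38}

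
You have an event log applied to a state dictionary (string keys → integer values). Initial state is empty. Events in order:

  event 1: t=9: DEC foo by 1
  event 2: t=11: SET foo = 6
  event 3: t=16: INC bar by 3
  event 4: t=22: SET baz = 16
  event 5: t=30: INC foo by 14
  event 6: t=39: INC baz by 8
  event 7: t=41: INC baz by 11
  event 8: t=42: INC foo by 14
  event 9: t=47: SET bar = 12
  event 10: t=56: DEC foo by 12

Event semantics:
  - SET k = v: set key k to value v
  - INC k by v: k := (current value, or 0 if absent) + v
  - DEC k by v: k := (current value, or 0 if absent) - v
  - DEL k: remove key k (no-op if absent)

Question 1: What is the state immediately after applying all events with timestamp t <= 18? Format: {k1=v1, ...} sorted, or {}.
Answer: {bar=3, foo=6}

Derivation:
Apply events with t <= 18 (3 events):
  after event 1 (t=9: DEC foo by 1): {foo=-1}
  after event 2 (t=11: SET foo = 6): {foo=6}
  after event 3 (t=16: INC bar by 3): {bar=3, foo=6}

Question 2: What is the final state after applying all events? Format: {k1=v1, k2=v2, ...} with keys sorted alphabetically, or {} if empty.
  after event 1 (t=9: DEC foo by 1): {foo=-1}
  after event 2 (t=11: SET foo = 6): {foo=6}
  after event 3 (t=16: INC bar by 3): {bar=3, foo=6}
  after event 4 (t=22: SET baz = 16): {bar=3, baz=16, foo=6}
  after event 5 (t=30: INC foo by 14): {bar=3, baz=16, foo=20}
  after event 6 (t=39: INC baz by 8): {bar=3, baz=24, foo=20}
  after event 7 (t=41: INC baz by 11): {bar=3, baz=35, foo=20}
  after event 8 (t=42: INC foo by 14): {bar=3, baz=35, foo=34}
  after event 9 (t=47: SET bar = 12): {bar=12, baz=35, foo=34}
  after event 10 (t=56: DEC foo by 12): {bar=12, baz=35, foo=22}

Answer: {bar=12, baz=35, foo=22}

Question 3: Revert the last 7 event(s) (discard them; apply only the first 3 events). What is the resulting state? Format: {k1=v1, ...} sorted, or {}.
Answer: {bar=3, foo=6}

Derivation:
Keep first 3 events (discard last 7):
  after event 1 (t=9: DEC foo by 1): {foo=-1}
  after event 2 (t=11: SET foo = 6): {foo=6}
  after event 3 (t=16: INC bar by 3): {bar=3, foo=6}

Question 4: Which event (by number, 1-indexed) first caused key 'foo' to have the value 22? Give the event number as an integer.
Looking for first event where foo becomes 22:
  event 1: foo = -1
  event 2: foo = 6
  event 3: foo = 6
  event 4: foo = 6
  event 5: foo = 20
  event 6: foo = 20
  event 7: foo = 20
  event 8: foo = 34
  event 9: foo = 34
  event 10: foo 34 -> 22  <-- first match

Answer: 10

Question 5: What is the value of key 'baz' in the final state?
Answer: 35

Derivation:
Track key 'baz' through all 10 events:
  event 1 (t=9: DEC foo by 1): baz unchanged
  event 2 (t=11: SET foo = 6): baz unchanged
  event 3 (t=16: INC bar by 3): baz unchanged
  event 4 (t=22: SET baz = 16): baz (absent) -> 16
  event 5 (t=30: INC foo by 14): baz unchanged
  event 6 (t=39: INC baz by 8): baz 16 -> 24
  event 7 (t=41: INC baz by 11): baz 24 -> 35
  event 8 (t=42: INC foo by 14): baz unchanged
  event 9 (t=47: SET bar = 12): baz unchanged
  event 10 (t=56: DEC foo by 12): baz unchanged
Final: baz = 35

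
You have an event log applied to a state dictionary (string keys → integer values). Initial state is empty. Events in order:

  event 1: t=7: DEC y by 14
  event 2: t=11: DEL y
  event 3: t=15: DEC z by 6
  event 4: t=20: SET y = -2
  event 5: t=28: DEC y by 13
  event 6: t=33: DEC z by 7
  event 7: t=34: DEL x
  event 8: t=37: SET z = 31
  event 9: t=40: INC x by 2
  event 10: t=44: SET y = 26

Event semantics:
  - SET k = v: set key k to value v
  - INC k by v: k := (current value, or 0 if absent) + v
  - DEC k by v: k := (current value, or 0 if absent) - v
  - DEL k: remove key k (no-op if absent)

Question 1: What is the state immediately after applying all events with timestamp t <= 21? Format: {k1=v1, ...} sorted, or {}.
Apply events with t <= 21 (4 events):
  after event 1 (t=7: DEC y by 14): {y=-14}
  after event 2 (t=11: DEL y): {}
  after event 3 (t=15: DEC z by 6): {z=-6}
  after event 4 (t=20: SET y = -2): {y=-2, z=-6}

Answer: {y=-2, z=-6}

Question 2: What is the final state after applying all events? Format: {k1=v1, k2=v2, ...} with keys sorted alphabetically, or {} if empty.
  after event 1 (t=7: DEC y by 14): {y=-14}
  after event 2 (t=11: DEL y): {}
  after event 3 (t=15: DEC z by 6): {z=-6}
  after event 4 (t=20: SET y = -2): {y=-2, z=-6}
  after event 5 (t=28: DEC y by 13): {y=-15, z=-6}
  after event 6 (t=33: DEC z by 7): {y=-15, z=-13}
  after event 7 (t=34: DEL x): {y=-15, z=-13}
  after event 8 (t=37: SET z = 31): {y=-15, z=31}
  after event 9 (t=40: INC x by 2): {x=2, y=-15, z=31}
  after event 10 (t=44: SET y = 26): {x=2, y=26, z=31}

Answer: {x=2, y=26, z=31}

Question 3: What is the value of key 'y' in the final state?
Answer: 26

Derivation:
Track key 'y' through all 10 events:
  event 1 (t=7: DEC y by 14): y (absent) -> -14
  event 2 (t=11: DEL y): y -14 -> (absent)
  event 3 (t=15: DEC z by 6): y unchanged
  event 4 (t=20: SET y = -2): y (absent) -> -2
  event 5 (t=28: DEC y by 13): y -2 -> -15
  event 6 (t=33: DEC z by 7): y unchanged
  event 7 (t=34: DEL x): y unchanged
  event 8 (t=37: SET z = 31): y unchanged
  event 9 (t=40: INC x by 2): y unchanged
  event 10 (t=44: SET y = 26): y -15 -> 26
Final: y = 26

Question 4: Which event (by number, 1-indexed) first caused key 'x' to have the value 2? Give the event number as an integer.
Answer: 9

Derivation:
Looking for first event where x becomes 2:
  event 9: x (absent) -> 2  <-- first match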